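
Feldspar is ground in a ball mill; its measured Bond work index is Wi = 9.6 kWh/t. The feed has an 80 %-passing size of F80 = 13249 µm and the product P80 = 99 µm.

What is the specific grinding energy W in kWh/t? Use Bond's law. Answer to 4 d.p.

Bond:  W = 10 Wi (1/√P − 1/√F)
1/√99 = 0.100504;  1/√13249 = 0.008688
W = 10·9.6·(0.100504 − 0.008688) = 8.8143 kWh/t

W = 8.8143 kWh/t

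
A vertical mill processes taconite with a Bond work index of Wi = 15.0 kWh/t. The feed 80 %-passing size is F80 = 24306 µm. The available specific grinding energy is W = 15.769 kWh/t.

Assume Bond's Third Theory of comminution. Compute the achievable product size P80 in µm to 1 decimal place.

W = 10 Wi (P80^-0.5 − F80^-0.5)
⇒ 1/√P80 = W/(10 Wi) + 1/√F80
  = 15.7690/(10·15.0) + 1/√24306 = 0.105127 + 0.006414 = 0.111541
P80 = (1/0.111541)² = 8.9653² = 80.38 µm

P80 = 80.4 µm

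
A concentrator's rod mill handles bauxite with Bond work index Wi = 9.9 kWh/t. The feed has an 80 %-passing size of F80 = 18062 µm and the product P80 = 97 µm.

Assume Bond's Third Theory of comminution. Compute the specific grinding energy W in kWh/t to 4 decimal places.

W = 9.3153 kWh/t

W = 10 Wi / √P80 − 10 Wi / √F80
1/√97 = 0.101535;  1/√18062 = 0.007441
W = 10·9.9·(0.101535 − 0.007441) = 9.3153 kWh/t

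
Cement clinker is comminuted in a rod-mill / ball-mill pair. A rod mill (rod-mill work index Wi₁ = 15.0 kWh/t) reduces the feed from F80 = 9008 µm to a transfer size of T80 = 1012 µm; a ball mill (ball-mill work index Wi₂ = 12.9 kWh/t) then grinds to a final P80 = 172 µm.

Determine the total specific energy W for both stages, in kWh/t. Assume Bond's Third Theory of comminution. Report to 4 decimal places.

Bond:  W = 10 Wi (1/√P − 1/√F)
Stage 1 (9008→1012 µm, Wi₁=15.0): W₁ = 10·15.0·(0.031435 − 0.010536) = 3.1348 kWh/t
Stage 2 (1012→172 µm, Wi₂=12.9): W₂ = 10·12.9·(0.076249 − 0.031435) = 5.7811 kWh/t
W = W₁ + W₂ = 3.1348 + 5.7811 = 8.9159 kWh/t

W = 8.9159 kWh/t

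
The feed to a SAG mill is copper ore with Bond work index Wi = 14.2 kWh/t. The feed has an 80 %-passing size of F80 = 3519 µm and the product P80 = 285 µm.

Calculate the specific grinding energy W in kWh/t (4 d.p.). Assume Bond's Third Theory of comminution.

Bond: W = 10·Wi·(1/√P80 − 1/√F80)
1/√285 = 0.059235;  1/√3519 = 0.016857
W = 10·14.2·(0.059235 − 0.016857) = 6.0176 kWh/t

W = 6.0176 kWh/t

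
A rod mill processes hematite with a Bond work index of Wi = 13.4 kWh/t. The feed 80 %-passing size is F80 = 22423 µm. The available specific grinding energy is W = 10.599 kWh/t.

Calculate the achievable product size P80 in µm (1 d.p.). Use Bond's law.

W = 10·Wi·[P80^(−½) − F80^(−½)]
P80^(−½) = W/(10 Wi) + F80^(−½)
  = 10.5990/(10·13.4) + 1/√22423 = 0.079097 + 0.006678 = 0.085775
P80 = (1/0.085775)² = 11.6584² = 135.92 µm

P80 = 135.9 µm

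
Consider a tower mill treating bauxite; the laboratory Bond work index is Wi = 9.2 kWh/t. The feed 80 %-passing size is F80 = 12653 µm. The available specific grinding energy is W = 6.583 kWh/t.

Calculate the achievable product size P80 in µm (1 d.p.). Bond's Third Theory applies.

P80 = 154.5 µm

W = 10·Wi·[P80^(−½) − F80^(−½)]
⇒ 1/√P80 = W/(10·Wi) + 1/√F80
  = 6.5830/(10·9.2) + 1/√12653 = 0.071554 + 0.008890 = 0.080444
P80 = (1/0.080444)² = 12.4309² = 154.53 µm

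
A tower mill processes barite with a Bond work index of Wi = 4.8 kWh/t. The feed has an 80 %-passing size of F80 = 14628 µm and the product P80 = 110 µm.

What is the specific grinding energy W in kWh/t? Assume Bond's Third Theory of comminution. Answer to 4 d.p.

W = 10 Wi / √P80 − 10 Wi / √F80
1/√110 = 0.095346;  1/√14628 = 0.008268
W = 10·4.8·(0.095346 − 0.008268) = 4.1797 kWh/t

W = 4.1797 kWh/t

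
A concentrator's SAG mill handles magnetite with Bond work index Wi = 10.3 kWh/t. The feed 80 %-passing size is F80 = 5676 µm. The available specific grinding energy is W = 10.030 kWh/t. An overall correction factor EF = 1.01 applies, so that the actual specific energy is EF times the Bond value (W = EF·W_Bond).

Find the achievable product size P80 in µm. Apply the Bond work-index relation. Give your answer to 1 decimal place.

P80 = 83.1 µm

Bond:  W = 10 Wi (1/√P − 1/√F)
W_Bond = W / EF = 10.030 / 1.01 = 9.9307 kWh/t
1/√P80 = 1/√F80 + W_Bond/(10·Wi)
  = 9.9307/(10·10.3) + 1/√5676 = 0.096414 + 0.013273 = 0.109688
P80 = (1/0.109688)² = 9.1168² = 83.12 µm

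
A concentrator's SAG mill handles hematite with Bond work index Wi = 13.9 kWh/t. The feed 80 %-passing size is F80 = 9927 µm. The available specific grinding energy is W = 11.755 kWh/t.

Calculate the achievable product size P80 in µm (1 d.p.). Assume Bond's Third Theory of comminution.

Bond:  W = 10 Wi (1/√P − 1/√F)
P80^(−½) = W/(10 Wi) + F80^(−½)
  = 11.7550/(10·13.9) + 1/√9927 = 0.084568 + 0.010037 = 0.094605
P80 = (1/0.094605)² = 10.5703² = 111.73 µm

P80 = 111.7 µm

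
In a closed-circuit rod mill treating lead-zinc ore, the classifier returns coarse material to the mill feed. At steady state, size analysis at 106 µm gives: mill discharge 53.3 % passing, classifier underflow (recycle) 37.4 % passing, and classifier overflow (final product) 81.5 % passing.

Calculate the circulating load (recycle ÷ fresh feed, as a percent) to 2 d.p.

CL = 177.36 %

Classifier node, passing 106 µm:
Fd + Rd = Ru + Fo ⇒ R/F = (o−d)/(d−u)
r = (81.5 − 53.3)/(53.3 − 37.4) = 28.2/15.9 = 1.7736
CL = 100·r = 177.36 %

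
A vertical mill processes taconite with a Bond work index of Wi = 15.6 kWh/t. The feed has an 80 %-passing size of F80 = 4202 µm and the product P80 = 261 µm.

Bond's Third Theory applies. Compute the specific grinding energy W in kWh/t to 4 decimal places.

W = 7.2496 kWh/t

W = 10·Wi·(P80^(-½) − F80^(-½))
1/√261 = 0.061898;  1/√4202 = 0.015427
W = 10·15.6·(0.061898 − 0.015427) = 7.2496 kWh/t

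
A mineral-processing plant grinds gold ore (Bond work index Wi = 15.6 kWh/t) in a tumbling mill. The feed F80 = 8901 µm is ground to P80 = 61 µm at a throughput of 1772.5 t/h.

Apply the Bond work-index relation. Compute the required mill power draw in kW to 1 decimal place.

W = 10 Wi (1/√P80 − 1/√F80)  [Bond]
W = 10·15.6·(1/√61 − 1/√8901) = 10·15.6·(0.117437) = 18.3202 kWh/t
P_mill = W·ṁ = 18.3202·1772.5 = 32472.6 kW

P = 32472.6 kW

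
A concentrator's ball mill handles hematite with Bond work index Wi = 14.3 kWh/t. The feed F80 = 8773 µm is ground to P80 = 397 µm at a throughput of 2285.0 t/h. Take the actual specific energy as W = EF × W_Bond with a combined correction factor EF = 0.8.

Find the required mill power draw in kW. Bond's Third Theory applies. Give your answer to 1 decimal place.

P = 10328.6 kW

W = 10 Wi / √P80 − 10 Wi / √F80
W = 10·14.3·(1/√397 − 1/√8773) = 10·14.3·(0.039512) = 5.6502 kWh/t
Corrected W = EF·W_Bond = 0.8·5.6502 = 4.5202 kWh/t
Power = W × throughput = 4.5202 kWh/t × 2285.0 t/h = 10328.6 kW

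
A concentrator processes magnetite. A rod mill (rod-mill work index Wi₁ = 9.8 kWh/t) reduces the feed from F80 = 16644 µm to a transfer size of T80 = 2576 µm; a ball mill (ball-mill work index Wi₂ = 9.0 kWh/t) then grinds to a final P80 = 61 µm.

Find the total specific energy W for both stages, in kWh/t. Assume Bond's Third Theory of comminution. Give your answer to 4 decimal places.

W = 10.9213 kWh/t

Bond: W = 10·Wi·(1/√P80 − 1/√F80)
Stage 1 (16644→2576 µm, Wi₁=9.8): W₁ = 10·9.8·(0.019703 − 0.007751) = 1.1712 kWh/t
Stage 2 (2576→61 µm, Wi₂=9.0): W₂ = 10·9.0·(0.128037 − 0.019703) = 9.7501 kWh/t
W = W₁ + W₂ = 1.1712 + 9.7501 = 10.9213 kWh/t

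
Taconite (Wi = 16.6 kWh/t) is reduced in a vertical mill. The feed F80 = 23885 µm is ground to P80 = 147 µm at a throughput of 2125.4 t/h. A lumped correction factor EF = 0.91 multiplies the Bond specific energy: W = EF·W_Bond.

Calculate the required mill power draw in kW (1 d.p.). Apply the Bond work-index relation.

W = 10·Wi·(P80^(-½) − F80^(-½))
W = 10·16.6·(1/√147 − 1/√23885) = 10·16.6·(0.076008) = 12.6173 kWh/t
W_actual = 0.91 × 12.6173 = 11.4818 kWh/t
P_mill = W·ṁ = 11.4818·2125.4 = 24403.4 kW

P = 24403.4 kW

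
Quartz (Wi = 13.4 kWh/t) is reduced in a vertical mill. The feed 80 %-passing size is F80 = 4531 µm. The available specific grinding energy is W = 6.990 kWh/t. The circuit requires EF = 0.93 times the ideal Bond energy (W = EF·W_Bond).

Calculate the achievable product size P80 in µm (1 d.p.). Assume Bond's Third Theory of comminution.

P80 = 198.7 µm

W = 10·Wi·(P80^(-½) − F80^(-½))
W_Bond = W / EF = 6.990 / 0.93 = 7.5161 kWh/t
P80^-0.5 = F80^-0.5 + W_Bond/(10 Wi)
  = 7.5161/(10·13.4) + 1/√4531 = 0.056091 + 0.014856 = 0.070947
P80 = (1/0.070947)² = 14.0951² = 198.67 µm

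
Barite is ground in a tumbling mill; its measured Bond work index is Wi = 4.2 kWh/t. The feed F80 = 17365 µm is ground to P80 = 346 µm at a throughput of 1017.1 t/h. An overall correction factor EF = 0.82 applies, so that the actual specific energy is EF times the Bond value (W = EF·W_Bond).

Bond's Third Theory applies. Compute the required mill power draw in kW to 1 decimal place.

W_Bond = 10·Wi·(1/√P₈₀ − 1/√F₈₀)
W = 10·4.2·(1/√346 − 1/√17365) = 10·4.2·(0.046172) = 1.9392 kWh/t
Corrected W = EF·W_Bond = 0.82·1.9392 = 1.5902 kWh/t
Mill draw = 1.5902 × 1017.1 = 1617.3 kW

P = 1617.3 kW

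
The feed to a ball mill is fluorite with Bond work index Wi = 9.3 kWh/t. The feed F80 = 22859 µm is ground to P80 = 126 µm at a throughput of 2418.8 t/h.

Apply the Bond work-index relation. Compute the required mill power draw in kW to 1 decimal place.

P = 18552.2 kW

W = 10 Wi (P80^-0.5 − F80^-0.5)
W = 10·9.3·(1/√126 − 1/√22859) = 10·9.3·(0.082473) = 7.6700 kWh/t
Mill draw = 7.6700 × 2418.8 = 18552.2 kW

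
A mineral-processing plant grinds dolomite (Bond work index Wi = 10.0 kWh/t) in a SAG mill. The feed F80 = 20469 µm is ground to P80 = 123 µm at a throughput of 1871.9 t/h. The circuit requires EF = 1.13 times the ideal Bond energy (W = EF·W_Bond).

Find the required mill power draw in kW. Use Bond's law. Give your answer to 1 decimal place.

W = 10 Wi (P80^-0.5 − F80^-0.5)
W = 10·10.0·(1/√123 − 1/√20469) = 10·10.0·(0.083177) = 8.3177 kWh/t
W_actual = 1.13 × 8.3177 = 9.3990 kWh/t
P_mill = W·ṁ = 9.3990·1871.9 = 17594.1 kW

P = 17594.1 kW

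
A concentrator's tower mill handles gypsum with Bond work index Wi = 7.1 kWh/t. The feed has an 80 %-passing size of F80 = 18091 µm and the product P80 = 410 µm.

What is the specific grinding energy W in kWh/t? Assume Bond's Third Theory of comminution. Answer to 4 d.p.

W = 2.9786 kWh/t

Bond: W = 10·Wi·(1/√P80 − 1/√F80)
1/√410 = 0.049386;  1/√18091 = 0.007435
W = 10·7.1·(0.049386 − 0.007435) = 2.9786 kWh/t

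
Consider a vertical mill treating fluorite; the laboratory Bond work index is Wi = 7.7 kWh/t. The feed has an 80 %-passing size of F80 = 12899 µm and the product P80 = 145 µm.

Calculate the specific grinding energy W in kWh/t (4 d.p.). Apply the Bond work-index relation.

W = 5.7165 kWh/t

Bond: W = 10·Wi·(1/√P80 − 1/√F80)
1/√145 = 0.083045;  1/√12899 = 0.008805
W = 10·7.7·(0.083045 − 0.008805) = 5.7165 kWh/t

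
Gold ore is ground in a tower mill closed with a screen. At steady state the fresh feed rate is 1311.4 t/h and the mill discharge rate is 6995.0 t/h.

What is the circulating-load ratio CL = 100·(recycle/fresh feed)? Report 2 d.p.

Steady state: M = F + R.
R = M − F = 6995.0 − 1311.4 = 5683.6 t/h
CL = 100·R/F = 100·5683.6/1311.4 = 433.40 %

CL = 433.40 %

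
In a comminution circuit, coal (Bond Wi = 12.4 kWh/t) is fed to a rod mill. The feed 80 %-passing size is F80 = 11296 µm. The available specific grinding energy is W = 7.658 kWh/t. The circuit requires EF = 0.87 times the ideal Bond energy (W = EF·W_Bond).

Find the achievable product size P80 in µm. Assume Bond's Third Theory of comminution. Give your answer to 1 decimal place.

Bond: W = 10·Wi·(1/√P80 − 1/√F80)
W_Bond = W / EF = 7.658 / 0.87 = 8.8023 kWh/t
P80^(−½) = W_Bond/(10 Wi) + F80^(−½)
  = 8.8023/(10·12.4) + 1/√11296 = 0.070986 + 0.009409 = 0.080395
P80 = (1/0.080395)² = 12.4386² = 154.72 µm

P80 = 154.7 µm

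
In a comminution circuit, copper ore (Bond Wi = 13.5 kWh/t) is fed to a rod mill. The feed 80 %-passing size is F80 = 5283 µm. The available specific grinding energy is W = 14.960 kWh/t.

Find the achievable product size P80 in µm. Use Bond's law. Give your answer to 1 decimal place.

W = 10·Wi·[P80^(−½) − F80^(−½)]
⇒ 1/√P80 = W/(10 Wi) + 1/√F80
  = 14.9600/(10·13.5) + 1/√5283 = 0.110815 + 0.013758 = 0.124573
P80 = (1/0.124573)² = 8.0274² = 64.44 µm

P80 = 64.4 µm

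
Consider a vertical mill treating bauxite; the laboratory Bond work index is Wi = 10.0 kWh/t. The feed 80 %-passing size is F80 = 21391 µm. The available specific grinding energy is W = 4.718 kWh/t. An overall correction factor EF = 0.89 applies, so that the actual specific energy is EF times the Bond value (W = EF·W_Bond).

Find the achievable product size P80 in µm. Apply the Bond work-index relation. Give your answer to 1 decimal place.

Bond:  W = 10 Wi (1/√P − 1/√F)
W_Bond = W / EF = 4.718 / 0.89 = 5.3011 kWh/t
P80^(−½) = W_Bond/(10 Wi) + F80^(−½)
  = 5.3011/(10·10.0) + 1/√21391 = 0.053011 + 0.006837 = 0.059849
P80 = (1/0.059849)² = 16.7088² = 279.19 µm

P80 = 279.2 µm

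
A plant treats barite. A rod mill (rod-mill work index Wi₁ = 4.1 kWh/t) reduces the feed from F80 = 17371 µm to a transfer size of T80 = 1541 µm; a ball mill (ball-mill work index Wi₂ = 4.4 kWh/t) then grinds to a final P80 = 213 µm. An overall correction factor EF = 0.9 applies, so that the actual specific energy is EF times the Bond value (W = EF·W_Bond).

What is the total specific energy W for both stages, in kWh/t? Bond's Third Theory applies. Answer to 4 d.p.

Bond:  W = 10 Wi (1/√P − 1/√F)
Stage 1 (17371→1541 µm, Wi₁=4.1): W₁ = 10·4.1·(0.025474 − 0.007587) = 0.7334 kWh/t
Stage 2 (1541→213 µm, Wi₂=4.4): W₂ = 10·4.4·(0.068519 − 0.025474) = 1.8940 kWh/t
W = W₁ + W₂ = 0.7334 + 1.8940 = 2.6273 kWh/t
Apply correction: 2.6273 × 0.9 = 2.3646 kWh/t

W = 2.3646 kWh/t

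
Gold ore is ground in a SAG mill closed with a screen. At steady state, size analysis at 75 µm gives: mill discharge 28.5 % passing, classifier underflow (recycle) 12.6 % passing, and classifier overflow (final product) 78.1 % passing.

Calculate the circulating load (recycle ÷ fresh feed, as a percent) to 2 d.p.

Mass balance on the −75 µm fraction:
(1+r)d = ru + o → r = (o−d)/(d−u)
r = (78.1 − 28.5)/(28.5 − 12.6) = 49.6/15.9 = 3.1195
CL = 100·r = 311.95 %

CL = 311.95 %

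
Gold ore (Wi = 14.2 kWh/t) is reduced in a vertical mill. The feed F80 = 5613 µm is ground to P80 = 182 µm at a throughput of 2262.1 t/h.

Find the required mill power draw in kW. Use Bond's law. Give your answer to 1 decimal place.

P = 19522.8 kW

W = 10·Wi·[P80^(−½) − F80^(−½)]
W = 10·14.2·(1/√182 − 1/√5613) = 10·14.2·(0.060777) = 8.6304 kWh/t
P = W·T = 8.6304·2262.1 = 19522.8 kW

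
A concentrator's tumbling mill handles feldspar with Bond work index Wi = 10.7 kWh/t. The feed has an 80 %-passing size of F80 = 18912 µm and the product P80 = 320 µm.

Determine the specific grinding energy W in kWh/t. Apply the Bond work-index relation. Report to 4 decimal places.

W = 10 Wi / √P80 − 10 Wi / √F80
1/√320 = 0.055902;  1/√18912 = 0.007272
W = 10·10.7·(0.055902 − 0.007272) = 5.2034 kWh/t

W = 5.2034 kWh/t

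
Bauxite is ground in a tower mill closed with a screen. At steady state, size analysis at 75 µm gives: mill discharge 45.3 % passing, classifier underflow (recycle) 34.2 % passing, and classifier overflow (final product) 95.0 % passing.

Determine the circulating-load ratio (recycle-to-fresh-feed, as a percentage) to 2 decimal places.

Balance %-passing 75 µm (r = R/F):
Fd + Rd = Ru + Fo ⇒ R/F = (o−d)/(d−u)
r = (95.0 − 45.3)/(45.3 − 34.2) = 49.7/11.1 = 4.4775
CL = 100·r = 447.75 %

CL = 447.75 %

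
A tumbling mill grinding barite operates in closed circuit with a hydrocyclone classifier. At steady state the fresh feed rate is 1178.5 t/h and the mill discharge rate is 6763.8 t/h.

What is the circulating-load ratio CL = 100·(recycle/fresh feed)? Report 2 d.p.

CL = 473.93 %

Steady state: M = F + R.
R = M − F = 6763.8 − 1178.5 = 5585.3 t/h
CL = 100·R/F = 100·5585.3/1178.5 = 473.93 %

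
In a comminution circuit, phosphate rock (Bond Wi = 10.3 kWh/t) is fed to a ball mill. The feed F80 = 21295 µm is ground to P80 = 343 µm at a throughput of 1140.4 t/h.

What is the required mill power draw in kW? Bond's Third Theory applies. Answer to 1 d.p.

W = 10·Wi·(P80^(-½) − F80^(-½))
W = 10·10.3·(1/√343 − 1/√21295) = 10·10.3·(0.047142) = 4.8557 kWh/t
Power = W × throughput = 4.8557 kWh/t × 1140.4 t/h = 5537.4 kW

P = 5537.4 kW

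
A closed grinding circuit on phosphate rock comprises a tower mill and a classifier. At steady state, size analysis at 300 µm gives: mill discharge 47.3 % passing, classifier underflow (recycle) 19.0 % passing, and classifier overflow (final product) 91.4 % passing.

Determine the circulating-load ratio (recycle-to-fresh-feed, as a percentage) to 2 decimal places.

Two-product formula at 300 µm:
r = (o − d)/(d − u)
r = (91.4 − 47.3)/(47.3 − 19.0) = 44.1/28.3 = 1.5583
CL = 100·r = 155.83 %

CL = 155.83 %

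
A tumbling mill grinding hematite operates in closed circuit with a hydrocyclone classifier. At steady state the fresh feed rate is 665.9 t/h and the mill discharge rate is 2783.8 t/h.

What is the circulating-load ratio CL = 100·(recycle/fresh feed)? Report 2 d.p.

Mill node: discharge = fresh + recycle.
R = M − F = 2783.8 − 665.9 = 2117.9 t/h
CL = 100·R/F = 100·2117.9/665.9 = 318.05 %

CL = 318.05 %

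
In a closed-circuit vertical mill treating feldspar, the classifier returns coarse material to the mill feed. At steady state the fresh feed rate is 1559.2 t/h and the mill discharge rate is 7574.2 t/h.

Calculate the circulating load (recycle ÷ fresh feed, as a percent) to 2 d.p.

CL = 385.77 %

M = F + R at steady state, so:
R = M − F = 7574.2 − 1559.2 = 6015.0 t/h
CL = 100·R/F = 100·6015.0/1559.2 = 385.77 %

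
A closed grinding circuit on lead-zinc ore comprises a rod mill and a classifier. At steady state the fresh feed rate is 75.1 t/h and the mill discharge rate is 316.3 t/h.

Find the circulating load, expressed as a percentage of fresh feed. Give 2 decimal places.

CL = 321.17 %

Steady state: M = F + R.
R = M − F = 316.3 − 75.1 = 241.2 t/h
CL = 100·R/F = 100·241.2/75.1 = 321.17 %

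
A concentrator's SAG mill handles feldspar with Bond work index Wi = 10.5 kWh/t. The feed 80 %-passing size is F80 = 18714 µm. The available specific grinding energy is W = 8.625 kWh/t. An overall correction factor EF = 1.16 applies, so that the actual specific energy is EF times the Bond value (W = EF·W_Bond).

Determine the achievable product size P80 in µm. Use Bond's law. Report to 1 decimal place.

Bond:  W = 10 Wi (1/√P − 1/√F)
W_Bond = W / EF = 8.625 / 1.16 = 7.4353 kWh/t
⇒ 1/√P80 = W_Bond/(10 Wi) + 1/√F80
  = 7.4353/(10·10.5) + 1/√18714 = 0.070813 + 0.007310 = 0.078123
P80 = (1/0.078123)² = 12.8004² = 163.85 µm

P80 = 163.8 µm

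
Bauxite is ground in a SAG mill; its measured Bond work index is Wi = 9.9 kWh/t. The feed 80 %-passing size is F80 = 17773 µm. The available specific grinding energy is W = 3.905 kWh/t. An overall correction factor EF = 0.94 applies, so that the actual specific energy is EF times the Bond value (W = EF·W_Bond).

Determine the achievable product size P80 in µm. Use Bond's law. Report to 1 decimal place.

W = 10 Wi (P80^-0.5 − F80^-0.5)
W_Bond = W / EF = 3.905 / 0.94 = 4.1543 kWh/t
P80^-0.5 = F80^-0.5 + W_Bond/(10 Wi)
  = 4.1543/(10·9.9) + 1/√17773 = 0.041962 + 0.007501 = 0.049463
P80 = (1/0.049463)² = 20.2171² = 408.73 µm

P80 = 408.7 µm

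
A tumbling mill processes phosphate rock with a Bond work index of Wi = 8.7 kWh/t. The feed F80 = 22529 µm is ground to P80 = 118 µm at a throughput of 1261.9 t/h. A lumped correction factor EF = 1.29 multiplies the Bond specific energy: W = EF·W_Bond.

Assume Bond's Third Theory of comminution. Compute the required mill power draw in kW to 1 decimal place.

Bond: W = 10·Wi·(1/√P80 − 1/√F80)
W = 10·8.7·(1/√118 − 1/√22529) = 10·8.7·(0.085395) = 7.4294 kWh/t
With EF = 1.29: W = 7.4294·1.29 = 9.5839 kWh/t
P_mill = W·ṁ = 9.5839·1261.9 = 12093.9 kW

P = 12093.9 kW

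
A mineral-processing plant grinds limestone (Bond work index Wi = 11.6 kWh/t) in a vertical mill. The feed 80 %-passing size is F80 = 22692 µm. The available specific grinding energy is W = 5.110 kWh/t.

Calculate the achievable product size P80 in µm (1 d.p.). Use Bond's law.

W_Bond = 10·Wi·(1/√P₈₀ − 1/√F₈₀)
P80^(−½) = W/(10 Wi) + F80^(−½)
  = 5.1100/(10·11.6) + 1/√22692 = 0.044052 + 0.006638 = 0.050690
P80 = (1/0.050690)² = 19.7277² = 389.18 µm

P80 = 389.2 µm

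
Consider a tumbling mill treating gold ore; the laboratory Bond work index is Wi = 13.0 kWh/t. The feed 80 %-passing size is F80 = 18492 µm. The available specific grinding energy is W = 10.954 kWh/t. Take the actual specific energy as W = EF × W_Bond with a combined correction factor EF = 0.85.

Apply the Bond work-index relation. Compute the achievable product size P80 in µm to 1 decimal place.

W = 10·Wi·[P80^(−½) − F80^(−½)]
W_Bond = W / EF = 10.954 / 0.85 = 12.8871 kWh/t
P80^(−½) = W_Bond/(10 Wi) + F80^(−½)
  = 12.8871/(10·13.0) + 1/√18492 = 0.099131 + 0.007354 = 0.106485
P80 = (1/0.106485)² = 9.3910² = 88.19 µm

P80 = 88.2 µm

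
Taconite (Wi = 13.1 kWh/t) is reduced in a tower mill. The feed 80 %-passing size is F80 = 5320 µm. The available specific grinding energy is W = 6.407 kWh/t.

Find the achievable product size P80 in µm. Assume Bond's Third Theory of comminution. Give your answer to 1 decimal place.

P80 = 255.0 µm

W = 10·Wi·(P80^(-½) − F80^(-½))
P80^-0.5 = F80^-0.5 + W/(10 Wi)
  = 6.4070/(10·13.1) + 1/√5320 = 0.048908 + 0.013710 = 0.062619
P80 = (1/0.062619)² = 15.9697² = 255.03 µm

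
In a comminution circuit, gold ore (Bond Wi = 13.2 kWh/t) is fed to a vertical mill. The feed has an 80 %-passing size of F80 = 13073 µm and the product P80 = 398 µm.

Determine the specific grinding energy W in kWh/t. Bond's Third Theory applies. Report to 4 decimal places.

W_Bond = 10·Wi·(1/√P₈₀ − 1/√F₈₀)
1/√398 = 0.050125;  1/√13073 = 0.008746
W = 10·13.2·(0.050125 − 0.008746) = 5.4621 kWh/t

W = 5.4621 kWh/t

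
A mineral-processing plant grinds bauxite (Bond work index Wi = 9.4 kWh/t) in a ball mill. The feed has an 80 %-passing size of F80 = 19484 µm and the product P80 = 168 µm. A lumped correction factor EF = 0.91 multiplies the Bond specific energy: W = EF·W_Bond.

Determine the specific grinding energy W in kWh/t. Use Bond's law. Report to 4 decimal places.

W = 5.9867 kWh/t

W = 10·Wi·[P80^(−½) − F80^(−½)]
1/√168 = 0.077152;  1/√19484 = 0.007164
W = 10·9.4·(0.077152 − 0.007164) = 6.5788 kWh/t
W_actual = 0.91 × 6.5788 = 5.9867 kWh/t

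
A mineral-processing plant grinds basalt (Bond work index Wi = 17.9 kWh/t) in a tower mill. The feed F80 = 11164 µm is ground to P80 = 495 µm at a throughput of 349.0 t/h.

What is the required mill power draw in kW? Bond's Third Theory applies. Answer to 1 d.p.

P = 2216.6 kW

W = 10 Wi (P80^-0.5 − F80^-0.5)
W = 10·17.9·(1/√495 − 1/√11164) = 10·17.9·(0.035482) = 6.3513 kWh/t
Power = W × throughput = 6.3513 kWh/t × 349.0 t/h = 2216.6 kW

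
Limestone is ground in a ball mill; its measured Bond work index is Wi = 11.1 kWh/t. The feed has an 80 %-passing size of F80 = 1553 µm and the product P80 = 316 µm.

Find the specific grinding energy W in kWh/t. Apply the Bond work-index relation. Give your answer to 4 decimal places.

W = 3.4276 kWh/t

Bond: W = 10·Wi·(1/√P80 − 1/√F80)
1/√316 = 0.056254;  1/√1553 = 0.025375
W = 10·11.1·(0.056254 − 0.025375) = 3.4276 kWh/t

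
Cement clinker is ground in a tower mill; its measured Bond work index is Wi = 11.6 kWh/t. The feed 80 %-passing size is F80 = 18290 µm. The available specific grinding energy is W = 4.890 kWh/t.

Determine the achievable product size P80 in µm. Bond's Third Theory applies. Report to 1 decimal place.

W = 10·Wi·(P80^(-½) − F80^(-½))
1/√P80 = 1/√F80 + W/(10·Wi)
  = 4.8900/(10·11.6) + 1/√18290 = 0.042155 + 0.007394 = 0.049549
P80 = (1/0.049549)² = 20.1819² = 407.31 µm

P80 = 407.3 µm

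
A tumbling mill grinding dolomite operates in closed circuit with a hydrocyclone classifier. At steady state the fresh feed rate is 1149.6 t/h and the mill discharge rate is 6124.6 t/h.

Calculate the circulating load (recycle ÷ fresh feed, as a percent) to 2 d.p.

Mill node: discharge = fresh + recycle.
R = M − F = 6124.6 − 1149.6 = 4975.0 t/h
CL = 100·R/F = 100·4975.0/1149.6 = 432.76 %

CL = 432.76 %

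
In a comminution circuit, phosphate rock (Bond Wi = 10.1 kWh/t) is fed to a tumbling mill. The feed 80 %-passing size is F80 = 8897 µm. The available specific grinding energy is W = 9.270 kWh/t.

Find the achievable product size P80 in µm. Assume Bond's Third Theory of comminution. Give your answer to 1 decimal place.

P80 = 95.4 µm

Bond: W = 10·Wi·(1/√P80 − 1/√F80)
P80^(−½) = W/(10 Wi) + F80^(−½)
  = 9.2700/(10·10.1) + 1/√8897 = 0.091782 + 0.010602 = 0.102384
P80 = (1/0.102384)² = 9.7672² = 95.40 µm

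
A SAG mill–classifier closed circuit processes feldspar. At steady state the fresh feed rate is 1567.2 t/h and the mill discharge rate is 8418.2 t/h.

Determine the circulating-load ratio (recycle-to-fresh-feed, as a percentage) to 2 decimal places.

CL = 437.15 %

M = F + R at steady state, so:
R = M − F = 8418.2 − 1567.2 = 6851.0 t/h
CL = 100·R/F = 100·6851.0/1567.2 = 437.15 %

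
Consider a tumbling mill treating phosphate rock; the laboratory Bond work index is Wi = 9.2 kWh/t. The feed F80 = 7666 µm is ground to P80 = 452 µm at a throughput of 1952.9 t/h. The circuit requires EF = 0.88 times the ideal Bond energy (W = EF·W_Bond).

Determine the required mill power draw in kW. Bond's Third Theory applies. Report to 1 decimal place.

P = 5630.9 kW

Bond:  W = 10 Wi (1/√P − 1/√F)
W = 10·9.2·(1/√452 − 1/√7666) = 10·9.2·(0.035615) = 3.2766 kWh/t
Apply correction: 3.2766 × 0.88 = 2.8834 kWh/t
Power = W × throughput = 2.8834 kWh/t × 1952.9 t/h = 5630.9 kW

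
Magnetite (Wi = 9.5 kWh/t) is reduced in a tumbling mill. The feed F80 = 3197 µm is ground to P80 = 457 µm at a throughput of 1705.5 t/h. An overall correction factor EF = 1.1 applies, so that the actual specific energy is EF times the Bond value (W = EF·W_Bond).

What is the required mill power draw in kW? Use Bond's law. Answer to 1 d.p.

P = 5184.9 kW

W = 10·Wi·(P80^(-½) − F80^(-½))
W = 10·9.5·(1/√457 − 1/√3197) = 10·9.5·(0.029092) = 2.7637 kWh/t
W_actual = 1.1 × 2.7637 = 3.0401 kWh/t
Mill draw = 3.0401 × 1705.5 = 5184.9 kW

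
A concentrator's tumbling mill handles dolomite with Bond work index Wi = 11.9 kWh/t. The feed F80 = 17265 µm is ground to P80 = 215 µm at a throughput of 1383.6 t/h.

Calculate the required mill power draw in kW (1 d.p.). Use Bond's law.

P = 9975.9 kW

Bond: W = 10·Wi·(1/√P80 − 1/√F80)
W = 10·11.9·(1/√215 − 1/√17265) = 10·11.9·(0.060589) = 7.2101 kWh/t
P_mill = W·ṁ = 7.2101·1383.6 = 9975.9 kW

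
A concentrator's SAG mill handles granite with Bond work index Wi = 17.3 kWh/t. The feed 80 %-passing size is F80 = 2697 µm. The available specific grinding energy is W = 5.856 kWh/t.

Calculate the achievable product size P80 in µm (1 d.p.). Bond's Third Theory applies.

Bond:  W = 10 Wi (1/√P − 1/√F)
P80^-0.5 = F80^-0.5 + W/(10 Wi)
  = 5.8560/(10·17.3) + 1/√2697 = 0.033850 + 0.019256 = 0.053105
P80 = (1/0.053105)² = 18.8305² = 354.59 µm

P80 = 354.6 µm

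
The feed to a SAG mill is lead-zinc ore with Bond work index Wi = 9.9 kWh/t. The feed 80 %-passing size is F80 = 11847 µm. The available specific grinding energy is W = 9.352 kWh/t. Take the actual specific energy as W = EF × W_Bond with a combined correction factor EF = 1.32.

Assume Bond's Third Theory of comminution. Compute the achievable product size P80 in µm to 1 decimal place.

W = 10·Wi·[P80^(−½) − F80^(−½)]
W_Bond = W / EF = 9.352 / 1.32 = 7.0848 kWh/t
⇒ 1/√P80 = W_Bond/(10 Wi) + 1/√F80
  = 7.0848/(10·9.9) + 1/√11847 = 0.071564 + 0.009187 = 0.080752
P80 = (1/0.080752)² = 12.3837² = 153.35 µm

P80 = 153.4 µm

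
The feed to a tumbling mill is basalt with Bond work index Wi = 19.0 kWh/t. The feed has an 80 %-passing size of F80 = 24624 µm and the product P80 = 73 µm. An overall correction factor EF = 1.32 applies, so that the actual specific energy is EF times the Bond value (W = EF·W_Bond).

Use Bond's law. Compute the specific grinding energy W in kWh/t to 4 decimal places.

W = 27.7557 kWh/t

Bond:  W = 10 Wi (1/√P − 1/√F)
1/√73 = 0.117041;  1/√24624 = 0.006373
W = 10·19.0·(0.117041 − 0.006373) = 21.0270 kWh/t
With EF = 1.32: W = 21.0270·1.32 = 27.7557 kWh/t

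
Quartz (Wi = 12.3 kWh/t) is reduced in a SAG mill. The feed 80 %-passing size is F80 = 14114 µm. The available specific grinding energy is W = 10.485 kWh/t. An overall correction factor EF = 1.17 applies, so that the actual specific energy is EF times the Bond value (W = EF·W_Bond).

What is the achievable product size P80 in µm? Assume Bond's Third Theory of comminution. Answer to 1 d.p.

Bond: W = 10·Wi·(1/√P80 − 1/√F80)
W_Bond = W / EF = 10.485 / 1.17 = 8.9615 kWh/t
⇒ 1/√P80 = W_Bond/(10·Wi) + 1/√F80
  = 8.9615/(10·12.3) + 1/√14114 = 0.072858 + 0.008417 = 0.081275
P80 = (1/0.081275)² = 12.3038² = 151.38 µm

P80 = 151.4 µm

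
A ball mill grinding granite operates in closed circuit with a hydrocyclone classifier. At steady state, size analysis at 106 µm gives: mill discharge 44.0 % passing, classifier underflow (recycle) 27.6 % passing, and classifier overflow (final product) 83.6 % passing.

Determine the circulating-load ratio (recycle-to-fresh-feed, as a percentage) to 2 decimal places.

CL = 241.46 %

Two-product formula at 106 µm:
(1+r)d = ru + o → r = (o−d)/(d−u)
r = (83.6 − 44.0)/(44.0 − 27.6) = 39.6/16.4 = 2.4146
CL = 100·r = 241.46 %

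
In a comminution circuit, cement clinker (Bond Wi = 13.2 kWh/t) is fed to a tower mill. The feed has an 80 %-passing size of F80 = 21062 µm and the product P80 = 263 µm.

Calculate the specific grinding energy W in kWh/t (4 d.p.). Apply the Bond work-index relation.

W = 10 Wi / √P80 − 10 Wi / √F80
1/√263 = 0.061663;  1/√21062 = 0.006890
W = 10·13.2·(0.061663 − 0.006890) = 7.2299 kWh/t

W = 7.2299 kWh/t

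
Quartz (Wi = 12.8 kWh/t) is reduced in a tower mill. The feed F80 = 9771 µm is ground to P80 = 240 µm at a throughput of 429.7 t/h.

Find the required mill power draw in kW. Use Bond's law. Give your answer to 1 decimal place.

P = 2993.9 kW

Bond:  W = 10 Wi (1/√P − 1/√F)
W = 10·12.8·(1/√240 − 1/√9771) = 10·12.8·(0.054433) = 6.9675 kWh/t
P_mill = W·ṁ = 6.9675·429.7 = 2993.9 kW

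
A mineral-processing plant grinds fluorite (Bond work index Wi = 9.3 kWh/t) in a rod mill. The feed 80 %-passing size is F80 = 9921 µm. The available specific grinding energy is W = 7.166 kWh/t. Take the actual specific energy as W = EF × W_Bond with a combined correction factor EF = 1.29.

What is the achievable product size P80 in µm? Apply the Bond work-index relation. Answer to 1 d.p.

W_Bond = 10·Wi·(1/√P₈₀ − 1/√F₈₀)
W_Bond = W / EF = 7.166 / 1.29 = 5.5550 kWh/t
P80^(−½) = W_Bond/(10 Wi) + F80^(−½)
  = 5.5550/(10·9.3) + 1/√9921 = 0.059732 + 0.010040 = 0.069771
P80 = (1/0.069771)² = 14.3325² = 205.42 µm

P80 = 205.4 µm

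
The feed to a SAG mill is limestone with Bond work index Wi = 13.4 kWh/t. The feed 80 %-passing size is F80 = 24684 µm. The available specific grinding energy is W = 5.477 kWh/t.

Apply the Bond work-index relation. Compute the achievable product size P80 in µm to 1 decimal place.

W_Bond = 10·Wi·(1/√P₈₀ − 1/√F₈₀)
⇒ 1/√P80 = W/(10 Wi) + 1/√F80
  = 5.4770/(10·13.4) + 1/√24684 = 0.040873 + 0.006365 = 0.047238
P80 = (1/0.047238)² = 21.1694² = 448.14 µm

P80 = 448.1 µm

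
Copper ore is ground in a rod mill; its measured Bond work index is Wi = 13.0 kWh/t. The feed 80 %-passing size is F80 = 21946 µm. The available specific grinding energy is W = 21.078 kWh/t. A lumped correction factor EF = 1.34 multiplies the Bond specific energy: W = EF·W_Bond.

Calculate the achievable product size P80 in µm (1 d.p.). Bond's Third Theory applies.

P80 = 61.3 µm

W = 10·Wi·(P80^(-½) − F80^(-½))
W_Bond = W / EF = 21.078 / 1.34 = 15.7299 kWh/t
⇒ 1/√P80 = W_Bond/(10·Wi) + 1/√F80
  = 15.7299/(10·13.0) + 1/√21946 = 0.120999 + 0.006750 = 0.127749
P80 = (1/0.127749)² = 7.8278² = 61.28 µm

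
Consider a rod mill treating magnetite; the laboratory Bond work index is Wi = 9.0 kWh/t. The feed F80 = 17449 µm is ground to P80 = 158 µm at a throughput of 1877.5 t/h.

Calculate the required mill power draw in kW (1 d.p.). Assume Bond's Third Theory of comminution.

P = 12163.7 kW

Bond:  W = 10 Wi (1/√P − 1/√F)
W = 10·9.0·(1/√158 − 1/√17449) = 10·9.0·(0.071985) = 6.4787 kWh/t
Mill draw = 6.4787 × 1877.5 = 12163.7 kW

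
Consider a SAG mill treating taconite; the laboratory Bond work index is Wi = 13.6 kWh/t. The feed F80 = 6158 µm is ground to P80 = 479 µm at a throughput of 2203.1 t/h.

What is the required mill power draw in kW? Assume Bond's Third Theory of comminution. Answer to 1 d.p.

Bond:  W = 10 Wi (1/√P − 1/√F)
W = 10·13.6·(1/√479 − 1/√6158) = 10·13.6·(0.032948) = 4.4809 kWh/t
Mill draw = 4.4809 × 2203.1 = 9871.9 kW

P = 9871.9 kW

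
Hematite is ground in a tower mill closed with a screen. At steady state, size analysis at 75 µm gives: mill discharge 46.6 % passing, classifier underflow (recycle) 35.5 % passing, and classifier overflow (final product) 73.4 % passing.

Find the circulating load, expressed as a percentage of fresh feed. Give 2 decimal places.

CL = 241.44 %

Mass balance on the −75 µm fraction:
(1+r)·d = r·u + o ⇒ r = (o−d)/(d−u)
r = (73.4 − 46.6)/(46.6 − 35.5) = 26.8/11.1 = 2.4144
CL = 100·r = 241.44 %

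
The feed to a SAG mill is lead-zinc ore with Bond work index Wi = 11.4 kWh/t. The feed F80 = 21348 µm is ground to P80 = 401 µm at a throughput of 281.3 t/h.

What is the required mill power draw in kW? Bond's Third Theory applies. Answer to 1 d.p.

P = 1381.9 kW

W = 10 Wi (P80^-0.5 − F80^-0.5)
W = 10·11.4·(1/√401 − 1/√21348) = 10·11.4·(0.043093) = 4.9127 kWh/t
Mill draw = 4.9127 × 281.3 = 1381.9 kW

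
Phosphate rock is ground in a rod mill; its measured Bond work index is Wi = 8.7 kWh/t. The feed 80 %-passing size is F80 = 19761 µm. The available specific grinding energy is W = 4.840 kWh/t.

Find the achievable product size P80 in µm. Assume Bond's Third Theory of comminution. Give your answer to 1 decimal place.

Bond: W = 10·Wi·(1/√P80 − 1/√F80)
⇒ 1/√P80 = W/(10 Wi) + 1/√F80
  = 4.8400/(10·8.7) + 1/√19761 = 0.055632 + 0.007114 = 0.062746
P80 = (1/0.062746)² = 15.9373² = 254.00 µm

P80 = 254.0 µm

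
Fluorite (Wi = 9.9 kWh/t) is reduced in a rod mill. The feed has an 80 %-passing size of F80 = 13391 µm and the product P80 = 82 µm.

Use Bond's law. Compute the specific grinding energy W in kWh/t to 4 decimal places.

W = 10.0772 kWh/t

W = 10·Wi·[P80^(−½) − F80^(−½)]
1/√82 = 0.110432;  1/√13391 = 0.008642
W = 10·9.9·(0.110432 − 0.008642) = 10.0772 kWh/t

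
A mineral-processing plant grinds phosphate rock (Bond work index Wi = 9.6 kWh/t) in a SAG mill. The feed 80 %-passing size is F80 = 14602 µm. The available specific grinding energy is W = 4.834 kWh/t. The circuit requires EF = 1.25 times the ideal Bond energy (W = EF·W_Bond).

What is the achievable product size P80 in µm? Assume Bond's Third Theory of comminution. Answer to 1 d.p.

W = 10 Wi (1/√P80 − 1/√F80)  [Bond]
W_Bond = W / EF = 4.834 / 1.25 = 3.8672 kWh/t
1/√P80 = 1/√F80 + W_Bond/(10·Wi)
  = 3.8672/(10·9.6) + 1/√14602 = 0.040283 + 0.008275 = 0.048559
P80 = (1/0.048559)² = 20.5936² = 424.10 µm

P80 = 424.1 µm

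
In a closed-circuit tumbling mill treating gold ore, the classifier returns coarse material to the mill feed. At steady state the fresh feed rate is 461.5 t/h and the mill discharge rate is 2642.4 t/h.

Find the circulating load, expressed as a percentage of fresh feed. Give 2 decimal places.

Mill node: discharge = fresh + recycle.
R = M − F = 2642.4 − 461.5 = 2180.9 t/h
CL = 100·R/F = 100·2180.9/461.5 = 472.57 %

CL = 472.57 %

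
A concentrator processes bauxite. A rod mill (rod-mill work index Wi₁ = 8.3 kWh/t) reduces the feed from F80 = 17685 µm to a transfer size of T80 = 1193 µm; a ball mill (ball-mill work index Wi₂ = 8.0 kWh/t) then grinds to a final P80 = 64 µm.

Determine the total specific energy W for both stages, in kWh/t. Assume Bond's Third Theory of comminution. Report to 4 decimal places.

W = 9.4627 kWh/t

W = 10·Wi·[P80^(−½) − F80^(−½)]
Stage 1 (17685→1193 µm, Wi₁=8.3): W₁ = 10·8.3·(0.028952 − 0.007520) = 1.7789 kWh/t
Stage 2 (1193→64 µm, Wi₂=8.0): W₂ = 10·8.0·(0.125000 − 0.028952) = 7.6838 kWh/t
W = W₁ + W₂ = 1.7789 + 7.6838 = 9.4627 kWh/t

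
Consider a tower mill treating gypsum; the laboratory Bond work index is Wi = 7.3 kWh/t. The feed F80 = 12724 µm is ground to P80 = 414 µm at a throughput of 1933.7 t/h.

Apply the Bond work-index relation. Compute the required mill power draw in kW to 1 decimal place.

P = 5686.2 kW

W_Bond = 10·Wi·(1/√P₈₀ − 1/√F₈₀)
W = 10·7.3·(1/√414 − 1/√12724) = 10·7.3·(0.040282) = 2.9406 kWh/t
Mill draw = 2.9406 × 1933.7 = 5686.2 kW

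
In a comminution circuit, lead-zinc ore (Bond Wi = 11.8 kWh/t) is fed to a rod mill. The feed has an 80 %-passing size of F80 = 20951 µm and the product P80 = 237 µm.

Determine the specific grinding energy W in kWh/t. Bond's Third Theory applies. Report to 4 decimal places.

W = 6.8497 kWh/t

W_Bond = 10·Wi·(1/√P₈₀ − 1/√F₈₀)
1/√237 = 0.064957;  1/√20951 = 0.006909
W = 10·11.8·(0.064957 − 0.006909) = 6.8497 kWh/t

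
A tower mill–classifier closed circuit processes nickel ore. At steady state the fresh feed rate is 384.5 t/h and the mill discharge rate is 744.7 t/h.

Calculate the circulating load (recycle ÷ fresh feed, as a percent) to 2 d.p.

Steady state: M = F + R.
R = M − F = 744.7 − 384.5 = 360.2 t/h
CL = 100·R/F = 100·360.2/384.5 = 93.68 %

CL = 93.68 %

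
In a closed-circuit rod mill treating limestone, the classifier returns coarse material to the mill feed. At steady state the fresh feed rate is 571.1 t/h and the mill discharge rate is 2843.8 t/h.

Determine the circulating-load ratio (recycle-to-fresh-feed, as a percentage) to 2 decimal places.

Mill node: discharge = fresh + recycle.
R = M − F = 2843.8 − 571.1 = 2272.7 t/h
CL = 100·R/F = 100·2272.7/571.1 = 397.95 %

CL = 397.95 %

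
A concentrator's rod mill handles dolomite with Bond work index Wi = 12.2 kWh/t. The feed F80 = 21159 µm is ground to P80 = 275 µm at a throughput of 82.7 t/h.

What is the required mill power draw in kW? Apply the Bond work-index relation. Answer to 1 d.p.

Bond: W = 10·Wi·(1/√P80 − 1/√F80)
W = 10·12.2·(1/√275 − 1/√21159) = 10·12.2·(0.053428) = 6.5182 kWh/t
P = W·T = 6.5182·82.7 = 539.1 kW

P = 539.1 kW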